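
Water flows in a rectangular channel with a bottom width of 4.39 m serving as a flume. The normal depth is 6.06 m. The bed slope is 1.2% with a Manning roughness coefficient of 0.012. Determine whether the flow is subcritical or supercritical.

Flow area A = b·y = 4.39 × 6.06 = 26.6 m². Wetted perimeter P = b + 2y = 4.39 + 2×6.06 = 16.51 m.
Hydraulic radius R = A/P = 26.6/16.51 = 1.611 m.
V = (1/n) R^(2/3) √S = (1/0.012) × 1.611^(2/3) × √0.012 = 12.55 m/s. Hydraulic depth D_h = A/T = 26.6/4.39 = 6.06 m.
Froude number Fr = V/√(g·D_h) = 12.55/√(9.81×6.06) = 1.63, which is greater than 1, so the flow is supercritical.

supercritical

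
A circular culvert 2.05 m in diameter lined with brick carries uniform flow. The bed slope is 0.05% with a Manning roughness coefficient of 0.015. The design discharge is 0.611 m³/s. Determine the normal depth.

Manning's equation rearranged: A R^(2/3) = nQ / (1·√S) = 0.015 × 0.611 / (√0.0005) = 0.4099.
Try y = 0.55 m: A R^(2/3) = 0.3329 — too small.
Try y = 0.666 m: A R^(2/3) = 0.4825 — too large.
Try y = 0.612 m: A R^(2/3) = 0.41 — matches.

y_n = 0.612 m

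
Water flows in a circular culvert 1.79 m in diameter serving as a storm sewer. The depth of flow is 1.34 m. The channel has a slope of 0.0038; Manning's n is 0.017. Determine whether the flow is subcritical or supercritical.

For a circular section of diameter D = 1.79 m at depth y = 1.34 m, the central angle is θ = 2 arccos(1 − 2y/D) = 4.182 rad. Then A = (D²/8)(θ − sin θ) = 2.021 m² and P = Dθ/2 = 3.743 m.
Hydraulic radius R = A/P = 2.021/3.743 = 0.5398 m.
V = (1/n) R^(2/3) √S = (1/0.017) × 0.5398^(2/3) × √0.0038 = 2.404 m/s. Hydraulic depth D_h = A/T = 2.021/1.553 = 1.301 m.
Froude number Fr = V/√(g·D_h) = 2.404/√(9.81×1.301) = 0.673, which is less than 1, so the flow is subcritical.

subcritical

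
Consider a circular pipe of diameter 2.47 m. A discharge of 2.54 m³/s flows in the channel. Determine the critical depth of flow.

y_c = 0.709 m

At critical depth, Q² T / (g A³) = 1, i.e. A³/T = Q²/g = 2.54²/9.81 = 0.6577.
At y = 0.617 m: A³/T = 0.3831 — low.
At y = 0.709 m: A³/T = 0.6578 — ≈ 0.6577.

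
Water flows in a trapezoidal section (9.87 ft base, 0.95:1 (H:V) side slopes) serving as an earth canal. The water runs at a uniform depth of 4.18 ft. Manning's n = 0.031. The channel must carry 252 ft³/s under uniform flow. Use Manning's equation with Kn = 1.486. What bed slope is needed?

With bottom width b = 9.87 ft and side slope z = 0.95: A = (b + zy)y = (9.87 + 0.95×4.18)×4.18 = 57.86 ft²; P = b + 2y√(1+z²) = 9.87 + 2×4.18×1.379 = 21.4 ft.
Hydraulic radius R = A/P = 57.86/21.4 = 2.703 ft.
From Manning's equation, S = [nQ / (1.486 A R^(2/3))]² = [0.031 × 252 / (1.486 × 57.86 × 2.703^(2/3))]² = 0.00219.

S = 0.00219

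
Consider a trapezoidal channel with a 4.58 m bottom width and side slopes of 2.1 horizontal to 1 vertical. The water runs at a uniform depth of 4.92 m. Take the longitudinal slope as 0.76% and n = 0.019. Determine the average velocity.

With bottom width b = 4.58 m and side slope z = 2.1: A = (b + zy)y = (4.58 + 2.1×4.92)×4.92 = 73.37 m²; P = b + 2y√(1+z²) = 4.58 + 2×4.92×2.326 = 27.47 m.
Hydraulic radius R = A/P = 73.37/27.47 = 2.671 m.
From Manning's equation, V = (1/n) R^(2/3) S^(1/2) = (1/0.019) × 2.671^(2/3) × 0.0076^(1/2) = 8.83 m/s.

V = 8.83 m/s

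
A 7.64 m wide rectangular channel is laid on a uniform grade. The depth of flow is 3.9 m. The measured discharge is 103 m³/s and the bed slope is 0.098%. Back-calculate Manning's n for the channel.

Flow area A = b·y = 7.64 × 3.9 = 29.8 m². Wetted perimeter P = b + 2y = 7.64 + 2×3.9 = 15.44 m.
Hydraulic radius R = A/P = 29.8/15.44 = 1.93 m.
Rearranging Manning's equation: n = (1/Q) A R^(2/3) S^(1/2) = (1/103) × 29.8 × 1.93^(2/3) × √0.00098 = 0.014.

n = 0.014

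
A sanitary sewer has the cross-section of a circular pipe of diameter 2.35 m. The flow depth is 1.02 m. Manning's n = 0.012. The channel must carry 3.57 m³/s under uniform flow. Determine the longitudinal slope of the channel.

S = 0.0013

For a circular section of diameter D = 2.35 m at depth y = 1.02 m, the central angle is θ = 2 arccos(1 − 2y/D) = 2.877 rad. Then A = (D²/8)(θ − sin θ) = 1.805 m² and P = Dθ/2 = 3.38 m.
Hydraulic radius R = A/P = 1.805/3.38 = 0.5341 m.
From Manning's equation, S = [nQ / (1 A R^(2/3))]² = [0.012 × 3.57 / (1 × 1.805 × 0.5341^(2/3))]² = 0.0013.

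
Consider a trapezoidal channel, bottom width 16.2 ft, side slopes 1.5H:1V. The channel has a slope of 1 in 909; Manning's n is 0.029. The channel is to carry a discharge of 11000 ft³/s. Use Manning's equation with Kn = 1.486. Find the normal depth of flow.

y_n = 23.7 ft

Manning's equation rearranged: A R^(2/3) = nQ / (1.486·√S) = 0.029 × 11000 / (1.486 × √0.0011) = 6472.
Trying y = 20.4 ft: A R^(2/3) = 4618 — low.
Trying y = 26.7 ft: A R^(2/3) = 8453 — high.
Trying y = 23.7 ft: A R^(2/3) = 6452 — matches.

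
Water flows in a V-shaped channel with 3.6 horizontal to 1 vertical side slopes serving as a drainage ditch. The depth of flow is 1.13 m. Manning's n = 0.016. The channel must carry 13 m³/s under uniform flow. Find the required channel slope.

For a triangular section with side slope z = 3.6: A = zy² = 3.6×1.13² = 4.597 m²; P = 2y√(1+z²) = 2×1.13×3.736 = 8.444 m.
Hydraulic radius R = A/P = 4.597/8.444 = 0.5444 m.
From Manning's equation, S = [nQ / (1 A R^(2/3))]² = [0.016 × 13 / (1 × 4.597 × 0.5444^(2/3))]² = 0.00461.

S = 0.00461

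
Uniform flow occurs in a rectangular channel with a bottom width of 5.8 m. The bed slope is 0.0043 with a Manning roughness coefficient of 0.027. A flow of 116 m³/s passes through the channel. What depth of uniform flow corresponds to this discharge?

y_n = 5.39 m

Manning's equation rearranged: A R^(2/3) = nQ / (1·√S) = 0.027 × 116 / (√0.0043) = 47.76.
At y = 6.07 m: A R^(2/3) = 55.18 — over.
At y = 4.68 m: A R^(2/3) = 40.02 — short.
At y = 5.39 m: A R^(2/3) = 47.71 — ≈ 47.76.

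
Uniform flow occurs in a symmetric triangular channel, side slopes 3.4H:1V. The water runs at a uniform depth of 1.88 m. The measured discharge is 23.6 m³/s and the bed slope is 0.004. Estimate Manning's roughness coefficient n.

n = 0.0301

For a triangular section with side slope z = 3.4: A = zy² = 3.4×1.88² = 12.02 m²; P = 2y√(1+z²) = 2×1.88×3.544 = 13.33 m.
Hydraulic radius R = A/P = 12.02/13.33 = 0.9018 m.
Rearranging Manning's equation: n = (1/Q) A R^(2/3) S^(1/2) = (1/23.6) × 12.02 × 0.9018^(2/3) × √0.004 = 0.0301.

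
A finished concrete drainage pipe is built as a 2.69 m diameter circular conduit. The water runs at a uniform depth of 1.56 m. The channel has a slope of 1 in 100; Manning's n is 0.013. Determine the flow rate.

For a circular section of diameter D = 2.69 m at depth y = 1.56 m, the central angle is θ = 2 arccos(1 − 2y/D) = 3.463 rad. Then A = (D²/8)(θ − sin θ) = 3.417 m² and P = Dθ/2 = 4.657 m.
Hydraulic radius R = A/P = 3.417/4.657 = 0.7338 m.
Manning's equation: Q = (1/n) A R^(2/3) S^(1/2) = (1/0.013) × 3.417 × 0.7338^(2/3) × 0.01^(1/2) = 21.4 m³/s.

Q = 21.4 m³/s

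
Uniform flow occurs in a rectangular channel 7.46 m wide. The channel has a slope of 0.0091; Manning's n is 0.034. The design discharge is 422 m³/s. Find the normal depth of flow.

Manning's equation rearranged: A R^(2/3) = nQ / (1·√S) = 0.034 × 422 / (√0.0091) = 150.4.
At y = 7.05 m: A R^(2/3) = 95.3 — too small.
At y = 12.1 m: A R^(2/3) = 181.5 — too large.
At y = 10.3 m: A R^(2/3) = 150.4 — matches.

y_n = 10.3 m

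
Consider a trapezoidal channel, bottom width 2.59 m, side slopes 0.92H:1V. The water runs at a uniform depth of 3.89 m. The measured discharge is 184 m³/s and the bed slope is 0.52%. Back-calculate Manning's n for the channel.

n = 0.014

With bottom width b = 2.59 m and side slope z = 0.92: A = (b + zy)y = (2.59 + 0.92×3.89)×3.89 = 24 m²; P = b + 2y√(1+z²) = 2.59 + 2×3.89×1.359 = 13.16 m.
Hydraulic radius R = A/P = 24/13.16 = 1.823 m.
Rearranging Manning's equation: n = (1/Q) A R^(2/3) S^(1/2) = (1/184) × 24 × 1.823^(2/3) × √0.0052 = 0.014.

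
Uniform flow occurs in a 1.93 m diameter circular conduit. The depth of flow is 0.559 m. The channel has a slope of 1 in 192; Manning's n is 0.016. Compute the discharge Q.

Q = 1.48 m³/s

For a circular section of diameter D = 1.93 m at depth y = 0.559 m, the central angle is θ = 2 arccos(1 − 2y/D) = 2.273 rad. Then A = (D²/8)(θ − sin θ) = 0.703 m² and P = Dθ/2 = 2.194 m.
Hydraulic radius R = A/P = 0.703/2.194 = 0.3205 m.
Manning's equation: Q = (1/n) A R^(2/3) S^(1/2) = (1/0.016) × 0.703 × 0.3205^(2/3) × 0.005208^(1/2) = 1.48 m³/s.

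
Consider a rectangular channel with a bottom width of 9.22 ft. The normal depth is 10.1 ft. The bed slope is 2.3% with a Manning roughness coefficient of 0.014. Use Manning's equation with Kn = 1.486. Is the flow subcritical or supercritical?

Flow area A = b·y = 9.22 × 10.1 = 93.12 ft². Wetted perimeter P = b + 2y = 9.22 + 2×10.1 = 29.42 ft.
Hydraulic radius R = A/P = 93.12/29.42 = 3.165 ft.
V = (1.486/n) R^(2/3) √S = (1.486/0.014) × 3.165^(2/3) × √0.023 = 34.7 ft/s. Hydraulic depth D_h = A/T = 93.12/9.22 = 10.1 ft.
Froude number Fr = V/√(g·D_h) = 34.7/√(32.2×10.1) = 1.92, which is greater than 1, so the flow is supercritical.

supercritical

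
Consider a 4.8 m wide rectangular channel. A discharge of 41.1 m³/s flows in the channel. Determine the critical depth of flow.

For a rectangular channel, critical depth y_c = (q²/g)^(1/3) where q = Q/b = 41.1/4.8 = 8.562 m²/s.
So y_c = (8.562²/9.81)^(1/3) = 1.96 m.

y_c = 1.96 m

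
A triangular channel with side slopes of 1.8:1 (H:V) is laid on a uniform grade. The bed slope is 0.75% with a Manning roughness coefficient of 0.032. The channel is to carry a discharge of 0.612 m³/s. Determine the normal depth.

y_n = 0.565 m

Manning's equation rearranged: A R^(2/3) = nQ / (1·√S) = 0.032 × 0.612 / (√0.0075) = 0.2261.
Try y = 0.686 m: A R^(2/3) = 0.3795 — over.
Try y = 0.442 m: A R^(2/3) = 0.1175 — short.
Try y = 0.565 m: A R^(2/3) = 0.2262 — matches.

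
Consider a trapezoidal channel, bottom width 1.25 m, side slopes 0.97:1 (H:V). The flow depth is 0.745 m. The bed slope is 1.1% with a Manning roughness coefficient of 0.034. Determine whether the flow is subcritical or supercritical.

With bottom width b = 1.25 m and side slope z = 0.97: A = (b + zy)y = (1.25 + 0.97×0.745)×0.745 = 1.47 m²; P = b + 2y√(1+z²) = 1.25 + 2×0.745×1.393 = 3.326 m.
Hydraulic radius R = A/P = 1.47/3.326 = 0.4419 m.
V = (1/n) R^(2/3) √S = (1/0.034) × 0.4419^(2/3) × √0.011 = 1.79 m/s. Hydraulic depth D_h = A/T = 1.47/2.695 = 0.5453 m.
Froude number Fr = V/√(g·D_h) = 1.79/√(9.81×0.5453) = 0.774, which is less than 1, so the flow is subcritical.

subcritical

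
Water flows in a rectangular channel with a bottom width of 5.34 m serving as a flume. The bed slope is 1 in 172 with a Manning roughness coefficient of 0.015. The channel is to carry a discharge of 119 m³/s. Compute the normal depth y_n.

Manning's equation rearranged: A R^(2/3) = nQ / (1·√S) = 0.015 × 119 / (√0.005814) = 23.41.
Trying y = 2.3 m: A R^(2/3) = 14.14 — low.
Trying y = 3.36 m: A R^(2/3) = 23.38 — close enough.

y_n = 3.36 m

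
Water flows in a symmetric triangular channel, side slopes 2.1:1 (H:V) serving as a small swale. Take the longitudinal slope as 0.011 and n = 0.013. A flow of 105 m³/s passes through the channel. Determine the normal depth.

Manning's equation rearranged: A R^(2/3) = nQ / (1·√S) = 0.013 × 105 / (√0.011) = 13.01.
Trying y = 2.8 m: A R^(2/3) = 19.25 — high.
Trying y = 2.42 m: A R^(2/3) = 13.05 — ≈ 13.01.

y_n = 2.42 m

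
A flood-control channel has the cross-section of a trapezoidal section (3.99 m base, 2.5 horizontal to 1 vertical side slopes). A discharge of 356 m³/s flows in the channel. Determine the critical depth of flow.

At critical depth, Q² T / (g A³) = 1, i.e. A³/T = Q²/g = 356²/9.81 = 12920.
Trying y = 3.97 m: A³/T = 7072 — low.
Trying y = 4.96 m: A³/T = 18660 — high.
Trying y = 4.56 m: A³/T = 12900 — matches.

y_c = 4.56 m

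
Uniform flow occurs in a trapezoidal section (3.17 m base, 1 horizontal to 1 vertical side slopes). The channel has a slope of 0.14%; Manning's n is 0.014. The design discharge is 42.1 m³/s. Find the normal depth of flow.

y_n = 2.36 m

Manning's equation rearranged: A R^(2/3) = nQ / (1·√S) = 0.014 × 42.1 / (√0.0014) = 15.75.
Trying y = 2.9 m: A R^(2/3) = 23.55 — too large.
Trying y = 2.02 m: A R^(2/3) = 11.71 — too small.
Trying y = 2.36 m: A R^(2/3) = 15.75 — matches.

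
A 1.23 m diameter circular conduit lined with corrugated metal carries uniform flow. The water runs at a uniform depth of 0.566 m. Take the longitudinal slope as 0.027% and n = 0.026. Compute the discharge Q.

For a circular section of diameter D = 1.23 m at depth y = 0.566 m, the central angle is θ = 2 arccos(1 − 2y/D) = 2.982 rad. Then A = (D²/8)(θ − sin θ) = 0.5339 m² and P = Dθ/2 = 1.834 m.
Hydraulic radius R = A/P = 0.5339/1.834 = 0.2911 m.
Manning's equation: Q = (1/n) A R^(2/3) S^(1/2) = (1/0.026) × 0.5339 × 0.2911^(2/3) × 0.00027^(1/2) = 0.148 m³/s.

Q = 0.148 m³/s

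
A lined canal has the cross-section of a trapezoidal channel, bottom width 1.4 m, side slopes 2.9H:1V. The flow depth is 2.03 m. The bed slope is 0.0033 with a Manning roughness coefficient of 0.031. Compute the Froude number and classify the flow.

subcritical

With bottom width b = 1.4 m and side slope z = 2.9: A = (b + zy)y = (1.4 + 2.9×2.03)×2.03 = 14.79 m²; P = b + 2y√(1+z²) = 1.4 + 2×2.03×3.068 = 13.85 m.
Hydraulic radius R = A/P = 14.79/13.85 = 1.068 m.
V = (1/n) R^(2/3) √S = (1/0.031) × 1.068^(2/3) × √0.0033 = 1.936 m/s. Hydraulic depth D_h = A/T = 14.79/13.17 = 1.123 m.
Froude number Fr = V/√(g·D_h) = 1.936/√(9.81×1.123) = 0.583, which is less than 1, so the flow is subcritical.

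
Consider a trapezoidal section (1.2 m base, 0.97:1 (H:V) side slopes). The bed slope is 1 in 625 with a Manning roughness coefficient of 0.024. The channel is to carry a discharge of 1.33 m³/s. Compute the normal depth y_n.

y_n = 0.732 m

Manning's equation rearranged: A R^(2/3) = nQ / (1·√S) = 0.024 × 1.33 / (√0.0016) = 0.798.
Try y = 0.855 m: A R^(2/3) = 1.07 — too large.
Try y = 0.543 m: A R^(2/3) = 0.4617 — too small.
Try y = 0.732 m: A R^(2/3) = 0.7985 — ≈ 0.798.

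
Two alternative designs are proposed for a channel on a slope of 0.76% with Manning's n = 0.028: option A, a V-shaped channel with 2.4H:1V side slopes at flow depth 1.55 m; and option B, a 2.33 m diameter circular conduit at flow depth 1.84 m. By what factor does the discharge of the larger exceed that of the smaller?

1.61

Channel A: For a triangular section with side slope z = 2.4: A = zy² = 2.4×1.55² = 5.766 m²; P = 2y√(1+z²) = 2×1.55×2.6 = 8.06 m. Hydraulic radius R = A/P = 5.766/8.06 = 0.7154 m. Q_A = (1/0.028)·5.766·0.7154^(2/3)·√0.0076 = 14.36 m³/s.
Channel B: For a circular section of diameter D = 2.33 m at depth y = 1.84 m, the central angle is θ = 2 arccos(1 − 2y/D) = 4.378 rad. Then A = (D²/8)(θ − sin θ) = 3.612 m² and P = Dθ/2 = 5.1 m. Hydraulic radius R = A/P = 3.612/5.1 = 0.7082 m. Q_B = (1/0.028)·3.612·0.7082^(2/3)·√0.0076 = 8.934 m³/s.
The larger discharge is 14.36 m³/s and the smaller is 8.934 m³/s; the ratio is 1.61.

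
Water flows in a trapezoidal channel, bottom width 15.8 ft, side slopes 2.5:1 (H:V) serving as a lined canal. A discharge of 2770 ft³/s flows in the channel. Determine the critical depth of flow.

y_c = 6.92 ft

At critical depth, Q² T / (g A³) = 1, i.e. A³/T = Q²/g = 2770²/32.2 = 238300.
At y = 5.51 ft: A³/T = 99830 — short.
At y = 8.46 ft: A³/T = 525700 — over.
At y = 6.92 ft: A³/T = 238400 — matches.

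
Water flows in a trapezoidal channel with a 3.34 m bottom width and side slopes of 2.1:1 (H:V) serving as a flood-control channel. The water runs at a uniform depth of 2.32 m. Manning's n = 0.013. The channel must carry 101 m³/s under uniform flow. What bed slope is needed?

With bottom width b = 3.34 m and side slope z = 2.1: A = (b + zy)y = (3.34 + 2.1×2.32)×2.32 = 19.05 m²; P = b + 2y√(1+z²) = 3.34 + 2×2.32×2.326 = 14.13 m.
Hydraulic radius R = A/P = 19.05/14.13 = 1.348 m.
From Manning's equation, S = [nQ / (1 A R^(2/3))]² = [0.013 × 101 / (1 × 19.05 × 1.348^(2/3))]² = 0.00319.

S = 0.00319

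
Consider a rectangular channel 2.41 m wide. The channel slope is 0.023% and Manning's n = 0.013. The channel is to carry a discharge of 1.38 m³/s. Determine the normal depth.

Manning's equation rearranged: A R^(2/3) = nQ / (1·√S) = 0.013 × 1.38 / (√0.00023) = 1.183.
Trying y = 0.718 m: A R^(2/3) = 1.016 — short.
Trying y = 1.01 m: A R^(2/3) = 1.633 — over.
Trying y = 0.8 m: A R^(2/3) = 1.183 — ≈ 1.183.

y_n = 0.8 m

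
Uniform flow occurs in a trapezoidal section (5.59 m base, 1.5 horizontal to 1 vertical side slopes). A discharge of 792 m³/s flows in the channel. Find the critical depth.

y_c = 7.3 m

At critical depth, Q² T / (g A³) = 1, i.e. A³/T = Q²/g = 792²/9.81 = 63940.
At y = 6.45 m: A³/T = 38270 — low.
At y = 8.69 m: A³/T = 133900 — high.
At y = 7.3 m: A³/T = 64030 — ≈ 63940.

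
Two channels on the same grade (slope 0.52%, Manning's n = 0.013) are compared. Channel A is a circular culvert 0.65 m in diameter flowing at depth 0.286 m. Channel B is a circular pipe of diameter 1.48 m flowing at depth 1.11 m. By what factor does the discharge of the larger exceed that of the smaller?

20.4

Channel A: For a circular section of diameter D = 0.65 m at depth y = 0.286 m, the central angle is θ = 2 arccos(1 − 2y/D) = 2.901 rad. Then A = (D²/8)(θ − sin θ) = 0.1406 m² and P = Dθ/2 = 0.9428 m. Hydraulic radius R = A/P = 0.1406/0.9428 = 0.1492 m. Q_A = (1/0.013)·0.1406·0.1492^(2/3)·√0.0052 = 0.2194 m³/s.
Channel B: For a circular section of diameter D = 1.48 m at depth y = 1.11 m, the central angle is θ = 2 arccos(1 − 2y/D) = 4.189 rad. Then A = (D²/8)(θ − sin θ) = 1.384 m² and P = Dθ/2 = 3.1 m. Hydraulic radius R = A/P = 1.384/3.1 = 0.4465 m. Q_B = (1/0.013)·1.384·0.4465^(2/3)·√0.0052 = 4.485 m³/s.
The larger discharge is 4.485 m³/s and the smaller is 0.2194 m³/s; the ratio is 20.4.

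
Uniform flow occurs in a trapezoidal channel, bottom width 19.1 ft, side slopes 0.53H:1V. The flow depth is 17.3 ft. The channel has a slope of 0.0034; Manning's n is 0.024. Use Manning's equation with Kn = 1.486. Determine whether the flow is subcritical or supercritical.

With bottom width b = 19.1 ft and side slope z = 0.53: A = (b + zy)y = (19.1 + 0.53×17.3)×17.3 = 489.1 ft²; P = b + 2y√(1+z²) = 19.1 + 2×17.3×1.132 = 58.26 ft.
Hydraulic radius R = A/P = 489.1/58.26 = 8.394 ft.
V = (1.486/n) R^(2/3) √S = (1.486/0.024) × 8.394^(2/3) × √0.0034 = 14.91 ft/s. Hydraulic depth D_h = A/T = 489.1/37.44 = 13.06 ft.
Froude number Fr = V/√(g·D_h) = 14.91/√(32.2×13.06) = 0.727, which is less than 1, so the flow is subcritical.

subcritical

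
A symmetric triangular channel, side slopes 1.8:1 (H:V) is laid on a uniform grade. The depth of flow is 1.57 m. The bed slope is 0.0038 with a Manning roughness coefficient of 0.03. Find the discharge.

For a triangular section with side slope z = 1.8: A = zy² = 1.8×1.57² = 4.437 m²; P = 2y√(1+z²) = 2×1.57×2.059 = 6.466 m.
Hydraulic radius R = A/P = 4.437/6.466 = 0.6862 m.
Manning's equation: Q = (1/n) A R^(2/3) S^(1/2) = (1/0.03) × 4.437 × 0.6862^(2/3) × 0.0038^(1/2) = 7.09 m³/s.

Q = 7.09 m³/s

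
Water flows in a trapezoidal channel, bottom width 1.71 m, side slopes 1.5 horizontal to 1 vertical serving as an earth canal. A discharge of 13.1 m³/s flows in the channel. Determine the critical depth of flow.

y_c = 1.27 m

At critical depth, Q² T / (g A³) = 1, i.e. A³/T = Q²/g = 13.1²/9.81 = 17.49.
Try y = 0.947 m: A³/T = 5.725 — short.
Try y = 1.45 m: A³/T = 29.5 — over.
Try y = 1.27 m: A³/T = 17.53 — close enough.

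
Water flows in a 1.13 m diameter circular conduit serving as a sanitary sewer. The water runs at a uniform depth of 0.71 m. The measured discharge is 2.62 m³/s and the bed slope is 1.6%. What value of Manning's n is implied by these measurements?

n = 0.015

For a circular section of diameter D = 1.13 m at depth y = 0.71 m, the central angle is θ = 2 arccos(1 − 2y/D) = 3.661 rad. Then A = (D²/8)(θ − sin θ) = 0.6635 m² and P = Dθ/2 = 2.068 m.
Hydraulic radius R = A/P = 0.6635/2.068 = 0.3208 m.
Rearranging Manning's equation: n = (1/Q) A R^(2/3) S^(1/2) = (1/2.62) × 0.6635 × 0.3208^(2/3) × √0.016 = 0.015.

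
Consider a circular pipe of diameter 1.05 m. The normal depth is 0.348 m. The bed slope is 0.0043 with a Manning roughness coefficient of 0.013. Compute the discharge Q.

Q = 0.425 m³/s

For a circular section of diameter D = 1.05 m at depth y = 0.348 m, the central angle is θ = 2 arccos(1 − 2y/D) = 2.454 rad. Then A = (D²/8)(θ − sin θ) = 0.2507 m² and P = Dθ/2 = 1.288 m.
Hydraulic radius R = A/P = 0.2507/1.288 = 0.1946 m.
Manning's equation: Q = (1/n) A R^(2/3) S^(1/2) = (1/0.013) × 0.2507 × 0.1946^(2/3) × 0.0043^(1/2) = 0.425 m³/s.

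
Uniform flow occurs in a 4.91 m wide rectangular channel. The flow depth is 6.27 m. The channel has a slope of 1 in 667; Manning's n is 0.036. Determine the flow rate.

Q = 48.3 m³/s

Flow area A = b·y = 4.91 × 6.27 = 30.79 m². Wetted perimeter P = b + 2y = 4.91 + 2×6.27 = 17.45 m.
Hydraulic radius R = A/P = 30.79/17.45 = 1.764 m.
Manning's equation: Q = (1/n) A R^(2/3) S^(1/2) = (1/0.036) × 30.79 × 1.764^(2/3) × 0.001499^(1/2) = 48.3 m³/s.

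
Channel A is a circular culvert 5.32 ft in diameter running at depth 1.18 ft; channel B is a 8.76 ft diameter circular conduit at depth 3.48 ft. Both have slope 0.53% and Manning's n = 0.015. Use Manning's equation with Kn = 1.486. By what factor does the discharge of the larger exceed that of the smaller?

Channel A: For a circular section of diameter D = 5.32 ft at depth y = 1.18 ft, the central angle is θ = 2 arccos(1 − 2y/D) = 1.962 rad. Then A = (D²/8)(θ − sin θ) = 3.668 ft² and P = Dθ/2 = 5.218 ft. Hydraulic radius R = A/P = 3.668/5.218 = 0.7031 ft. Q_A = (1.486/0.015)·3.668·0.7031^(2/3)·√0.0053 = 20.92 ft³/s.
Channel B: For a circular section of diameter D = 8.76 ft at depth y = 3.48 ft, the central angle is θ = 2 arccos(1 − 2y/D) = 2.728 rad. Then A = (D²/8)(θ − sin θ) = 22.31 ft² and P = Dθ/2 = 11.95 ft. Hydraulic radius R = A/P = 22.31/11.95 = 1.867 ft. Q_B = (1.486/0.015)·22.31·1.867^(2/3)·√0.0053 = 243.9 ft³/s.
The larger discharge is 243.9 ft³/s and the smaller is 20.92 ft³/s; the ratio is 11.7.

11.7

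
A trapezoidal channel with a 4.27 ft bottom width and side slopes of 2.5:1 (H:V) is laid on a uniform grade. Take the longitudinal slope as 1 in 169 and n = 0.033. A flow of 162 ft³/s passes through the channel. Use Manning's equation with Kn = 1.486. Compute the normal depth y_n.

Manning's equation rearranged: A R^(2/3) = nQ / (1.486·√S) = 0.033 × 162 / (1.486 × √0.005917) = 46.77.
At y = 3.58 ft: A R^(2/3) = 75.37 — over.
At y = 2.24 ft: A R^(2/3) = 27.05 — short.
At y = 2.89 ft: A R^(2/3) = 46.85 — close enough.

y_n = 2.89 ft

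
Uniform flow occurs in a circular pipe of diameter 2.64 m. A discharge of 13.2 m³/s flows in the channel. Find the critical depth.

At critical depth, Q² T / (g A³) = 1, i.e. A³/T = Q²/g = 13.2²/9.81 = 17.76.
At y = 1.9 m: A³/T = 31.63 — too large.
At y = 1.18 m: A³/T = 5.059 — too small.
At y = 1.64 m: A³/T = 17.82 — close enough.

y_c = 1.64 m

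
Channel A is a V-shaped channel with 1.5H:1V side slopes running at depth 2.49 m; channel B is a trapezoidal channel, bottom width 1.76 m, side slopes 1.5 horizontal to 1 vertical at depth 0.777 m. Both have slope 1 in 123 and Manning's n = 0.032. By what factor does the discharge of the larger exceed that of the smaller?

Channel A: For a triangular section with side slope z = 1.5: A = zy² = 1.5×2.49² = 9.3 m²; P = 2y√(1+z²) = 2×2.49×1.803 = 8.978 m. Hydraulic radius R = A/P = 9.3/8.978 = 1.036 m. Q_A = (1/0.032)·9.3·1.036^(2/3)·√0.00813 = 26.83 m³/s.
Channel B: With bottom width b = 1.76 m and side slope z = 1.5: A = (b + zy)y = (1.76 + 1.5×0.777)×0.777 = 2.273 m²; P = b + 2y√(1+z²) = 1.76 + 2×0.777×1.803 = 4.562 m. Hydraulic radius R = A/P = 2.273/4.562 = 0.4983 m. Q_B = (1/0.032)·2.273·0.4983^(2/3)·√0.00813 = 4.026 m³/s.
The larger discharge is 26.83 m³/s and the smaller is 4.026 m³/s; the ratio is 6.66.

6.66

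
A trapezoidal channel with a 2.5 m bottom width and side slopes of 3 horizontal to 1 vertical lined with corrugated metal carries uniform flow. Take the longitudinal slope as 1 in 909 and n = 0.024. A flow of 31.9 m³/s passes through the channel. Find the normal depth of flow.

Manning's equation rearranged: A R^(2/3) = nQ / (1·√S) = 0.024 × 31.9 / (√0.0011) = 23.08.
At y = 2.69 m: A R^(2/3) = 36.55 — over.
At y = 2.21 m: A R^(2/3) = 23.09 — ≈ 23.08.

y_n = 2.21 m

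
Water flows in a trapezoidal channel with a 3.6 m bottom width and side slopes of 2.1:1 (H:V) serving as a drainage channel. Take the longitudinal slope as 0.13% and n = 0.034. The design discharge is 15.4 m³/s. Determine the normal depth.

y_n = 1.82 m

Manning's equation rearranged: A R^(2/3) = nQ / (1·√S) = 0.034 × 15.4 / (√0.0013) = 14.52.
Trying y = 1.29 m: A R^(2/3) = 7.29 — too small.
Trying y = 1.82 m: A R^(2/3) = 14.56 — close enough.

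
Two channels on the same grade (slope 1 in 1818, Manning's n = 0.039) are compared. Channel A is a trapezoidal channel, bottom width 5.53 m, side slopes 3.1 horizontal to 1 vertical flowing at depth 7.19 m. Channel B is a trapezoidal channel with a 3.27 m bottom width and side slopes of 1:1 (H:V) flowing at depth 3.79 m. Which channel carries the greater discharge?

channel A

Channel A: With bottom width b = 5.53 m and side slope z = 3.1: A = (b + zy)y = (5.53 + 3.1×7.19)×7.19 = 200 m²; P = b + 2y√(1+z²) = 5.53 + 2×7.19×3.257 = 52.37 m. Hydraulic radius R = A/P = 200/52.37 = 3.819 m. Q_A = (1/0.039)·200·3.819^(2/3)·√0.0005501 = 293.9 m³/s.
Channel B: With bottom width b = 3.27 m and side slope z = 1: A = (b + zy)y = (3.27 + 1×3.79)×3.79 = 26.76 m²; P = b + 2y√(1+z²) = 3.27 + 2×3.79×1.414 = 13.99 m. Hydraulic radius R = A/P = 26.76/13.99 = 1.913 m. Q_B = (1/0.039)·26.76·1.913^(2/3)·√0.0005501 = 24.79 m³/s.
Q_A = 293.9 m³/s vs Q_B = 24.79 m³/s, so channel A carries more.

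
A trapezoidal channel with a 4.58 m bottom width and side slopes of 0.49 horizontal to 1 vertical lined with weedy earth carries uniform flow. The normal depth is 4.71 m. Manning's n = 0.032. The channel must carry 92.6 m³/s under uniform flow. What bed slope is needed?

With bottom width b = 4.58 m and side slope z = 0.49: A = (b + zy)y = (4.58 + 0.49×4.71)×4.71 = 32.44 m²; P = b + 2y√(1+z²) = 4.58 + 2×4.71×1.114 = 15.07 m.
Hydraulic radius R = A/P = 32.44/15.07 = 2.153 m.
From Manning's equation, S = [nQ / (1 A R^(2/3))]² = [0.032 × 92.6 / (1 × 32.44 × 2.153^(2/3))]² = 0.003.

S = 0.003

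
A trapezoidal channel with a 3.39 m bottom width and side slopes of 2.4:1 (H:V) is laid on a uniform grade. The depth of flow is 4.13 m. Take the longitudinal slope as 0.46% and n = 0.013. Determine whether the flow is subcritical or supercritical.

supercritical

With bottom width b = 3.39 m and side slope z = 2.4: A = (b + zy)y = (3.39 + 2.4×4.13)×4.13 = 54.94 m²; P = b + 2y√(1+z²) = 3.39 + 2×4.13×2.6 = 24.87 m.
Hydraulic radius R = A/P = 54.94/24.87 = 2.209 m.
V = (1/n) R^(2/3) √S = (1/0.013) × 2.209^(2/3) × √0.0046 = 8.85 m/s. Hydraulic depth D_h = A/T = 54.94/23.21 = 2.367 m.
Froude number Fr = V/√(g·D_h) = 8.85/√(9.81×2.367) = 1.84, which is greater than 1, so the flow is supercritical.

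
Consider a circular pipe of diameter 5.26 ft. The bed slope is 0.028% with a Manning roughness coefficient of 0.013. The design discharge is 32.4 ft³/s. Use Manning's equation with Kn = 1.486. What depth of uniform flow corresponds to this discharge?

Manning's equation rearranged: A R^(2/3) = nQ / (1.486·√S) = 0.013 × 32.4 / (1.486 × √0.00028) = 16.94.
At y = 2.1 ft: A R^(2/3) = 8.759 — too small.
At y = 3.93 ft: A R^(2/3) = 23.68 — too large.
At y = 3.09 ft: A R^(2/3) = 16.96 — ≈ 16.94.

y_n = 3.09 ft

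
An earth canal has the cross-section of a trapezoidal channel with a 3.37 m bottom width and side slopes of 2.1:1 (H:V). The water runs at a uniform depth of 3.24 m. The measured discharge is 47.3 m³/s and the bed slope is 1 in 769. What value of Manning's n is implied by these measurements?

With bottom width b = 3.37 m and side slope z = 2.1: A = (b + zy)y = (3.37 + 2.1×3.24)×3.24 = 32.96 m²; P = b + 2y√(1+z²) = 3.37 + 2×3.24×2.326 = 18.44 m.
Hydraulic radius R = A/P = 32.96/18.44 = 1.787 m.
Rearranging Manning's equation: n = (1/Q) A R^(2/3) S^(1/2) = (1/47.3) × 32.96 × 1.787^(2/3) × √0.0013 = 0.037.

n = 0.037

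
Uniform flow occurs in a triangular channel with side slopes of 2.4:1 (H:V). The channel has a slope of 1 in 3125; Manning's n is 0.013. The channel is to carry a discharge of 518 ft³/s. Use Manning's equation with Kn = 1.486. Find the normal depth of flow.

Manning's equation rearranged: A R^(2/3) = nQ / (1.486·√S) = 0.013 × 518 / (1.486 × √0.00032) = 253.3.
Try y = 5.1 ft: A R^(2/3) = 110.5 — short.
Try y = 6.96 ft: A R^(2/3) = 253.1 — close enough.

y_n = 6.96 ft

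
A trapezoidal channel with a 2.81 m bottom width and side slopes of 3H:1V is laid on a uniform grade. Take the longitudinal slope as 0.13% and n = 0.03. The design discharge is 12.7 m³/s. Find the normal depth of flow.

y_n = 1.53 m

Manning's equation rearranged: A R^(2/3) = nQ / (1·√S) = 0.03 × 12.7 / (√0.0013) = 10.57.
At y = 1.92 m: A R^(2/3) = 17.54 — high.
At y = 1.53 m: A R^(2/3) = 10.61 — matches.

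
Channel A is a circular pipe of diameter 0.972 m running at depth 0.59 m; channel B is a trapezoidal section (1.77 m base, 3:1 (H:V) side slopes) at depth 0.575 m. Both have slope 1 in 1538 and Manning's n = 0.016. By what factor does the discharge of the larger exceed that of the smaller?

5.26

Channel A: For a circular section of diameter D = 0.972 m at depth y = 0.59 m, the central angle is θ = 2 arccos(1 − 2y/D) = 3.573 rad. Then A = (D²/8)(θ − sin θ) = 0.4713 m² and P = Dθ/2 = 1.736 m. Hydraulic radius R = A/P = 0.4713/1.736 = 0.2714 m. Q_A = (1/0.016)·0.4713·0.2714^(2/3)·√0.0006502 = 0.3149 m³/s.
Channel B: With bottom width b = 1.77 m and side slope z = 3: A = (b + zy)y = (1.77 + 3×0.575)×0.575 = 2.01 m²; P = b + 2y√(1+z²) = 1.77 + 2×0.575×3.162 = 5.407 m. Hydraulic radius R = A/P = 2.01/5.407 = 0.3717 m. Q_B = (1/0.016)·2.01·0.3717^(2/3)·√0.0006502 = 1.656 m³/s.
The larger discharge is 1.656 m³/s and the smaller is 0.3149 m³/s; the ratio is 5.26.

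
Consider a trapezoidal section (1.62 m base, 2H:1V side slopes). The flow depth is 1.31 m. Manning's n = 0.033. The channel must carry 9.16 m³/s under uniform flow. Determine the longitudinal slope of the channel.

S = 0.0044

With bottom width b = 1.62 m and side slope z = 2: A = (b + zy)y = (1.62 + 2×1.31)×1.31 = 5.554 m²; P = b + 2y√(1+z²) = 1.62 + 2×1.31×2.236 = 7.478 m.
Hydraulic radius R = A/P = 5.554/7.478 = 0.7427 m.
From Manning's equation, S = [nQ / (1 A R^(2/3))]² = [0.033 × 9.16 / (1 × 5.554 × 0.7427^(2/3))]² = 0.0044.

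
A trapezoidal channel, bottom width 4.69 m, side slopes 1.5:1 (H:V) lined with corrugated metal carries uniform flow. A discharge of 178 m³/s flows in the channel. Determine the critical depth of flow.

y_c = 3.64 m

At critical depth, Q² T / (g A³) = 1, i.e. A³/T = Q²/g = 178²/9.81 = 3230.
Trying y = 4.46 m: A³/T = 7236 — over.
Trying y = 3.19 m: A³/T = 1936 — short.
Trying y = 3.64 m: A³/T = 3231 — close enough.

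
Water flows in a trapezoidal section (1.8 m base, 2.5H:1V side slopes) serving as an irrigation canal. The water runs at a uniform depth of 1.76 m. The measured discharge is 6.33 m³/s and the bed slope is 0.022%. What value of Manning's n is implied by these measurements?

n = 0.025

With bottom width b = 1.8 m and side slope z = 2.5: A = (b + zy)y = (1.8 + 2.5×1.76)×1.76 = 10.91 m²; P = b + 2y√(1+z²) = 1.8 + 2×1.76×2.693 = 11.28 m.
Hydraulic radius R = A/P = 10.91/11.28 = 0.9676 m.
Rearranging Manning's equation: n = (1/Q) A R^(2/3) S^(1/2) = (1/6.33) × 10.91 × 0.9676^(2/3) × √0.00022 = 0.025.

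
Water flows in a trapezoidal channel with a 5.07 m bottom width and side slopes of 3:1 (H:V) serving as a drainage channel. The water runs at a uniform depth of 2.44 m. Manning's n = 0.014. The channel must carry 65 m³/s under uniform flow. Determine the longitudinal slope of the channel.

With bottom width b = 5.07 m and side slope z = 3: A = (b + zy)y = (5.07 + 3×2.44)×2.44 = 30.23 m²; P = b + 2y√(1+z²) = 5.07 + 2×2.44×3.162 = 20.5 m.
Hydraulic radius R = A/P = 30.23/20.5 = 1.475 m.
From Manning's equation, S = [nQ / (1 A R^(2/3))]² = [0.014 × 65 / (1 × 30.23 × 1.475^(2/3))]² = 0.00054.

S = 0.00054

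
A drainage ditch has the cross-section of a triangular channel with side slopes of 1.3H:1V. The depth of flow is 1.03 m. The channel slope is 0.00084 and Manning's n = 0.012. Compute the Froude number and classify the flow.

For a triangular section with side slope z = 1.3: A = zy² = 1.3×1.03² = 1.379 m²; P = 2y√(1+z²) = 2×1.03×1.64 = 3.379 m.
Hydraulic radius R = A/P = 1.379/3.379 = 0.4082 m.
V = (1/n) R^(2/3) √S = (1/0.012) × 0.4082^(2/3) × √0.00084 = 1.329 m/s. Hydraulic depth D_h = A/T = 1.379/2.678 = 0.515 m.
Froude number Fr = V/√(g·D_h) = 1.329/√(9.81×0.515) = 0.591, which is less than 1, so the flow is subcritical.

subcritical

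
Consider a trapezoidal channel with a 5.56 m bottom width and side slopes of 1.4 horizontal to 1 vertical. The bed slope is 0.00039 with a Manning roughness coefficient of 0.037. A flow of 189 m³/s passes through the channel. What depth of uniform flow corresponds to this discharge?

Manning's equation rearranged: A R^(2/3) = nQ / (1·√S) = 0.037 × 189 / (√0.00039) = 354.1.
Try y = 6.15 m: A R^(2/3) = 191.6 — low.
Try y = 8.92 m: A R^(2/3) = 434.9 — high.
Try y = 8.14 m: A R^(2/3) = 354.2 — ≈ 354.1.

y_n = 8.14 m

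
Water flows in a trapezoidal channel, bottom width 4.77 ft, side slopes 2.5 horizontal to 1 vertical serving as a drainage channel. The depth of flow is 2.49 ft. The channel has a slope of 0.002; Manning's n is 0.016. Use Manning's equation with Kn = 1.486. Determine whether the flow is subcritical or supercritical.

With bottom width b = 4.77 ft and side slope z = 2.5: A = (b + zy)y = (4.77 + 2.5×2.49)×2.49 = 27.38 ft²; P = b + 2y√(1+z²) = 4.77 + 2×2.49×2.693 = 18.18 ft.
Hydraulic radius R = A/P = 27.38/18.18 = 1.506 ft.
V = (1.486/n) R^(2/3) √S = (1.486/0.016) × 1.506^(2/3) × √0.002 = 5.457 ft/s. Hydraulic depth D_h = A/T = 27.38/17.22 = 1.59 ft.
Froude number Fr = V/√(g·D_h) = 5.457/√(32.2×1.59) = 0.763, which is less than 1, so the flow is subcritical.

subcritical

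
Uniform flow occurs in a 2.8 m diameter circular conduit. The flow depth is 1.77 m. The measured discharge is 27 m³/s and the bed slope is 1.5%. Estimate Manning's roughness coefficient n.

n = 0.016

For a circular section of diameter D = 2.8 m at depth y = 1.77 m, the central angle is θ = 2 arccos(1 − 2y/D) = 3.677 rad. Then A = (D²/8)(θ − sin θ) = 4.103 m² and P = Dθ/2 = 5.147 m.
Hydraulic radius R = A/P = 4.103/5.147 = 0.7971 m.
Rearranging Manning's equation: n = (1/Q) A R^(2/3) S^(1/2) = (1/27) × 4.103 × 0.7971^(2/3) × √0.015 = 0.016.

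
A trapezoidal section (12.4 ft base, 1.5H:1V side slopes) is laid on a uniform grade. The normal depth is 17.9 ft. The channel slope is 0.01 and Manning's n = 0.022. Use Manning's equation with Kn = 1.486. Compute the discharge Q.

Q = 20700 ft³/s

With bottom width b = 12.4 ft and side slope z = 1.5: A = (b + zy)y = (12.4 + 1.5×17.9)×17.9 = 702.6 ft²; P = b + 2y√(1+z²) = 12.4 + 2×17.9×1.803 = 76.94 ft.
Hydraulic radius R = A/P = 702.6/76.94 = 9.132 ft.
Manning's equation: Q = (1.486/n) A R^(2/3) S^(1/2) = (1.486/0.022) × 702.6 × 9.132^(2/3) × 0.01^(1/2) = 20700 ft³/s.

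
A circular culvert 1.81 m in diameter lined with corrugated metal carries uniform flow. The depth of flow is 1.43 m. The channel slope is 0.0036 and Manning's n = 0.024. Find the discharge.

For a circular section of diameter D = 1.81 m at depth y = 1.43 m, the central angle is θ = 2 arccos(1 − 2y/D) = 4.379 rad. Then A = (D²/8)(θ − sin θ) = 2.18 m² and P = Dθ/2 = 3.963 m.
Hydraulic radius R = A/P = 2.18/3.963 = 0.5501 m.
Manning's equation: Q = (1/n) A R^(2/3) S^(1/2) = (1/0.024) × 2.18 × 0.5501^(2/3) × 0.0036^(1/2) = 3.66 m³/s.

Q = 3.66 m³/s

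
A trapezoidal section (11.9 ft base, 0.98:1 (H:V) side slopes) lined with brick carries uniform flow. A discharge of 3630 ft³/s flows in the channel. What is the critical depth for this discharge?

At critical depth, Q² T / (g A³) = 1, i.e. A³/T = Q²/g = 3630²/32.2 = 409200.
Trying y = 12.2 ft: A³/T = 688400 — high.
Trying y = 8.16 ft: A³/T = 153400 — low.
Trying y = 10.6 ft: A³/T = 403600 — close enough.

y_c = 10.6 ft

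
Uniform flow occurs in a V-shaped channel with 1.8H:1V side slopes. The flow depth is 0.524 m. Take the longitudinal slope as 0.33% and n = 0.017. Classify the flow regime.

For a triangular section with side slope z = 1.8: A = zy² = 1.8×0.524² = 0.4942 m²; P = 2y√(1+z²) = 2×0.524×2.059 = 2.158 m.
Hydraulic radius R = A/P = 0.4942/2.158 = 0.229 m.
V = (1/n) R^(2/3) √S = (1/0.017) × 0.229^(2/3) × √0.0033 = 1.265 m/s. Hydraulic depth D_h = A/T = 0.4942/1.886 = 0.262 m.
Froude number Fr = V/√(g·D_h) = 1.265/√(9.81×0.262) = 0.789, which is less than 1, so the flow is subcritical.

subcritical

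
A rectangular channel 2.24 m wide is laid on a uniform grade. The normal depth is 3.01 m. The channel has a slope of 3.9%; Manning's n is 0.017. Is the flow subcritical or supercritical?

Flow area A = b·y = 2.24 × 3.01 = 6.742 m². Wetted perimeter P = b + 2y = 2.24 + 2×3.01 = 8.26 m.
Hydraulic radius R = A/P = 6.742/8.26 = 0.8163 m.
V = (1/n) R^(2/3) √S = (1/0.017) × 0.8163^(2/3) × √0.039 = 10.15 m/s. Hydraulic depth D_h = A/T = 6.742/2.24 = 3.01 m.
Froude number Fr = V/√(g·D_h) = 10.15/√(9.81×3.01) = 1.87, which is greater than 1, so the flow is supercritical.

supercritical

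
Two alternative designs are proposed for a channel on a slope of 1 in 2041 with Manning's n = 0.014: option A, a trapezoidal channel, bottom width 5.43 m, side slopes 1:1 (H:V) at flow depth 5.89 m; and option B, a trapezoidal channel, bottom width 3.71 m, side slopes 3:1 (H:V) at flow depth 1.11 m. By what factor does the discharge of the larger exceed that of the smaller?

Channel A: With bottom width b = 5.43 m and side slope z = 1: A = (b + zy)y = (5.43 + 1×5.89)×5.89 = 66.67 m²; P = b + 2y√(1+z²) = 5.43 + 2×5.89×1.414 = 22.09 m. Hydraulic radius R = A/P = 66.67/22.09 = 3.018 m. Q_A = (1/0.014)·66.67·3.018^(2/3)·√0.00049 = 220.2 m³/s.
Channel B: With bottom width b = 3.71 m and side slope z = 3: A = (b + zy)y = (3.71 + 3×1.11)×1.11 = 7.814 m²; P = b + 2y√(1+z²) = 3.71 + 2×1.11×3.162 = 10.73 m. Hydraulic radius R = A/P = 7.814/10.73 = 0.7283 m. Q_B = (1/0.014)·7.814·0.7283^(2/3)·√0.00049 = 10 m³/s.
The larger discharge is 220.2 m³/s and the smaller is 10 m³/s; the ratio is 22.

22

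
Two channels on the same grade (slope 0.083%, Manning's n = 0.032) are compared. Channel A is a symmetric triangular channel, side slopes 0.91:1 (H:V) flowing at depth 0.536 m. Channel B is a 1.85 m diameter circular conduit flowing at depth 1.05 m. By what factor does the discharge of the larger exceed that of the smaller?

Channel A: For a triangular section with side slope z = 0.91: A = zy² = 0.91×0.536² = 0.2614 m²; P = 2y√(1+z²) = 2×0.536×1.352 = 1.449 m. Hydraulic radius R = A/P = 0.2614/1.449 = 0.1804 m. Q_A = (1/0.032)·0.2614·0.1804^(2/3)·√0.00083 = 0.07514 m³/s.
Channel B: For a circular section of diameter D = 1.85 m at depth y = 1.05 m, the central angle is θ = 2 arccos(1 − 2y/D) = 3.413 rad. Then A = (D²/8)(θ − sin θ) = 1.575 m² and P = Dθ/2 = 3.157 m. Hydraulic radius R = A/P = 1.575/3.157 = 0.4988 m. Q_B = (1/0.032)·1.575·0.4988^(2/3)·√0.00083 = 0.8916 m³/s.
The larger discharge is 0.8916 m³/s and the smaller is 0.07514 m³/s; the ratio is 11.9.

11.9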